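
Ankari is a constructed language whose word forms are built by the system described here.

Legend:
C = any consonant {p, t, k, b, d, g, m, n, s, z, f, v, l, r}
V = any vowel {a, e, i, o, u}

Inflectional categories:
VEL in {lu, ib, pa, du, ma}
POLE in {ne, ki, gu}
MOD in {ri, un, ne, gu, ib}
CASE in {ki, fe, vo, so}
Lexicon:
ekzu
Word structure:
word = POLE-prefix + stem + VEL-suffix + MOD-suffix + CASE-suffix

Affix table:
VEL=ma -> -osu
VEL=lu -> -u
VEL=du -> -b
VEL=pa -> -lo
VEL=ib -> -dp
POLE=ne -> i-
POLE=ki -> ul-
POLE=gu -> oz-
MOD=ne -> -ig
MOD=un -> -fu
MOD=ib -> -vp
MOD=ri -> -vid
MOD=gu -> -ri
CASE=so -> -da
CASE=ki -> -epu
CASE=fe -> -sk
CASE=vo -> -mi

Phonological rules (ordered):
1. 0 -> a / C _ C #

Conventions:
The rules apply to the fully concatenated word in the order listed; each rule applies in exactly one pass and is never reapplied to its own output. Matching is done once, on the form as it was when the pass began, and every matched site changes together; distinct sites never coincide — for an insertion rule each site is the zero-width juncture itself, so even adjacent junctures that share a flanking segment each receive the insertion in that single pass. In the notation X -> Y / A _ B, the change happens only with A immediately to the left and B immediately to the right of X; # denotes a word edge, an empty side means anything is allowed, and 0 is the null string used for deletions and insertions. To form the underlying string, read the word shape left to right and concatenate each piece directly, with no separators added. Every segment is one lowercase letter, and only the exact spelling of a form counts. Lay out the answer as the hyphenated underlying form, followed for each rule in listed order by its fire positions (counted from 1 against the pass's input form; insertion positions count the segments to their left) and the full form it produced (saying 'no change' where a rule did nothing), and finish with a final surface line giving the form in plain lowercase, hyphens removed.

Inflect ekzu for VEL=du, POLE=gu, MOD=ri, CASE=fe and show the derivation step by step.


underlying: oz-ekzu-b-vid-sk
1. 0 -> a / C _ C #: inserts after position(s) 11: ozekzubvidsak
surface: ozekzubvidsak


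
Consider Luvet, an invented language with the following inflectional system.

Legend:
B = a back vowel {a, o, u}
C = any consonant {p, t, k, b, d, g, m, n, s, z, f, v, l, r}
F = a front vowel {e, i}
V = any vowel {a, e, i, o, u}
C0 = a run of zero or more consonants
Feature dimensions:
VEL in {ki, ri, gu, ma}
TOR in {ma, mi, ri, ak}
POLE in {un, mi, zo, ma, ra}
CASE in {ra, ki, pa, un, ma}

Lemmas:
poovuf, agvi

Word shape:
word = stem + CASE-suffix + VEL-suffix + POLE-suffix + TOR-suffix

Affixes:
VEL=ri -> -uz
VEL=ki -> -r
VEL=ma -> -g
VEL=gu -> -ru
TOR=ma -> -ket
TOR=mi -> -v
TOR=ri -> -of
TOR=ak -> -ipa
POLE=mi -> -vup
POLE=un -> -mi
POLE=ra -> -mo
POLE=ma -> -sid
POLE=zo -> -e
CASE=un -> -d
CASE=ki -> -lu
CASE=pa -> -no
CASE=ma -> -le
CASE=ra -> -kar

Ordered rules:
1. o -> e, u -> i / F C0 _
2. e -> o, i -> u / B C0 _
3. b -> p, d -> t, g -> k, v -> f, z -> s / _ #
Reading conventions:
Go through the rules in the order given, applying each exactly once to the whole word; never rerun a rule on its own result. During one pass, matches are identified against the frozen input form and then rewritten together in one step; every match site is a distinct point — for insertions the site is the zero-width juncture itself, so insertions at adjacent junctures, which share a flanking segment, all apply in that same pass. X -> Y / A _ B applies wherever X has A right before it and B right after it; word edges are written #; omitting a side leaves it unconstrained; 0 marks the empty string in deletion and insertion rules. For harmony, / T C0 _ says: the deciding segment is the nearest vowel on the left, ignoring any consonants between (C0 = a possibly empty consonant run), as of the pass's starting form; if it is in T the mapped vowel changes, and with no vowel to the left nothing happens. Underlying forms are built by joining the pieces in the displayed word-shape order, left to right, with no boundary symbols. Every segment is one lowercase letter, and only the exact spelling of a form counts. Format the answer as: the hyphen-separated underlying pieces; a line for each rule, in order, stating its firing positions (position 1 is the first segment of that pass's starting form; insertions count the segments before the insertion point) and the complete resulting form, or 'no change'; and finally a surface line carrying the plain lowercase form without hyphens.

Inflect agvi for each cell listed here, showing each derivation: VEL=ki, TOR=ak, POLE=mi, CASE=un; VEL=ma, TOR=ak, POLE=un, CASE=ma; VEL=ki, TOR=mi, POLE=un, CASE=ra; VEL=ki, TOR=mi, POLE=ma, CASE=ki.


cell VEL=ki, TOR=ak, POLE=mi, CASE=un:
underlying: agvi-d-r-vup-ipa
1. o -> e, u -> i / F C0 _: fires at position(s) 8: agvidrvipipa
2. e -> o, i -> u / B C0 _: fires at position(s) 4: agvudrvipipa
3. b -> p, d -> t, g -> k, v -> f, z -> s / _ #: no change
surface: agvudrvipipa

cell VEL=ma, TOR=ak, POLE=un, CASE=ma:
underlying: agvi-le-g-mi-ipa
1. o -> e, u -> i / F C0 _: no change
2. e -> o, i -> u / B C0 _: fires at position(s) 4: agvulegmiipa
3. b -> p, d -> t, g -> k, v -> f, z -> s / _ #: no change
surface: agvulegmiipa

cell VEL=ki, TOR=mi, POLE=un, CASE=ra:
underlying: agvi-kar-r-mi-v
1. o -> e, u -> i / F C0 _: no change
2. e -> o, i -> u / B C0 _: fires at position(s) 4, 10: agvukarrmuv
3. b -> p, d -> t, g -> k, v -> f, z -> s / _ #: fires at position(s) 11: agvukarrmuf
surface: agvukarrmuf

cell VEL=ki, TOR=mi, POLE=ma, CASE=ki:
underlying: agvi-lu-r-sid-v
1. o -> e, u -> i / F C0 _: fires at position(s) 6: agvilirsidv
2. e -> o, i -> u / B C0 _: fires at position(s) 4: agvulirsidv
3. b -> p, d -> t, g -> k, v -> f, z -> s / _ #: fires at position(s) 11: agvulirsidf
surface: agvulirsidf


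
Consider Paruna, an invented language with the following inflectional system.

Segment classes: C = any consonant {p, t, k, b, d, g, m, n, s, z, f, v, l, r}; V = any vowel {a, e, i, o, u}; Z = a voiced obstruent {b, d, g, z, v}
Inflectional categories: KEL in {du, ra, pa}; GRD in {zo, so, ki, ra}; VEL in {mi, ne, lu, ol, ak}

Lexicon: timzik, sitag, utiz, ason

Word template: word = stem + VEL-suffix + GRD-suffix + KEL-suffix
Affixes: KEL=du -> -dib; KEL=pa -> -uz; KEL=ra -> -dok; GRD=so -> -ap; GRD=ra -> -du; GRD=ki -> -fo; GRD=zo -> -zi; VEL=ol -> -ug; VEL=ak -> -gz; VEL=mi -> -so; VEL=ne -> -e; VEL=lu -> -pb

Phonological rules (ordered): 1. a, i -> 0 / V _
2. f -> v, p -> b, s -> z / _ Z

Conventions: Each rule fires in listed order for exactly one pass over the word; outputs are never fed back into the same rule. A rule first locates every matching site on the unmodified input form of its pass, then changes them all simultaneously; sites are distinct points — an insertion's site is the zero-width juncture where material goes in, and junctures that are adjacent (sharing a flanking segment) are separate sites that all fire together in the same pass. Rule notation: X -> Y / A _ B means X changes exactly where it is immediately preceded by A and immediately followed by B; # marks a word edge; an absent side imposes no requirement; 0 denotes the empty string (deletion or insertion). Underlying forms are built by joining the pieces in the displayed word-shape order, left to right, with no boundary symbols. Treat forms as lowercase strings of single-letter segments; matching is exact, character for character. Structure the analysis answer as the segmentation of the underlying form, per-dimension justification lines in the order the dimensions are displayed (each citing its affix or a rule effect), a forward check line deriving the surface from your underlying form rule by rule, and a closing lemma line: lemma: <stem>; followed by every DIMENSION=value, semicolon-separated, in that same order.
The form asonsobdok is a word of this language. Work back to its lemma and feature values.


underlying: ason-so-ap-dok
KEL=ra - signalled by the affix -dok
GRD=so - signalled by the affix -ap
VEL=mi - signalled by the affix -so
check: asonsoapdok -> asonsopdok -> asonsobdok
lemma: ason; KEL=ra; GRD=so; VEL=mi


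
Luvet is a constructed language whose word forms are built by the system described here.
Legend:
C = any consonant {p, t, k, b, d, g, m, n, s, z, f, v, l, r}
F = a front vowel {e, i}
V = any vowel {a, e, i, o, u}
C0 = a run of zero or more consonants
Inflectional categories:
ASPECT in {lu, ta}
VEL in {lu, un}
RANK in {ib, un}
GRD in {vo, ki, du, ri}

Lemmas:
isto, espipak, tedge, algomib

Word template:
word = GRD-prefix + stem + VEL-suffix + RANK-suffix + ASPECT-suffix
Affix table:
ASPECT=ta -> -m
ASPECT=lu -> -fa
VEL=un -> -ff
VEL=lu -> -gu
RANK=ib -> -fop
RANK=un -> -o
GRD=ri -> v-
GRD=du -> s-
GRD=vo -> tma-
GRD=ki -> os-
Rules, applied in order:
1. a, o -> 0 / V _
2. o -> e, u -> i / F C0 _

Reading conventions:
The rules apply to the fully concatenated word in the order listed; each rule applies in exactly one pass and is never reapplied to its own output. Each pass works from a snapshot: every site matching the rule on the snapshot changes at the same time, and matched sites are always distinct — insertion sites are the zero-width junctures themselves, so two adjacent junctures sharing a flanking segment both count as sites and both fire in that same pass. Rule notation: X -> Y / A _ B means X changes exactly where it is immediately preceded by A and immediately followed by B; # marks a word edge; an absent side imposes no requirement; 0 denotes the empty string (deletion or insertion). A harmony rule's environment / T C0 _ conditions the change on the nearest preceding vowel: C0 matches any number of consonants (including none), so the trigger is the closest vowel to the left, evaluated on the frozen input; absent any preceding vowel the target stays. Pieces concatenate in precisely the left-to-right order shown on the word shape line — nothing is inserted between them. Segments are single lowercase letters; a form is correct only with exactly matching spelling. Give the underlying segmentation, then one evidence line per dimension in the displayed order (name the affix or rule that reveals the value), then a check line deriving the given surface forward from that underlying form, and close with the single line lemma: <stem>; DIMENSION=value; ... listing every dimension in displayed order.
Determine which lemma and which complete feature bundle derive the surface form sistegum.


underlying: s-isto-gu-o-m
ASPECT=ta - signalled by the affix -m
VEL=lu - signalled by the affix -gu
RANK=un - signalled by the affix -o
GRD=du - signalled by the affix s-
check: sistoguom -> sistogum -> sistegum
lemma: isto; ASPECT=ta; VEL=lu; RANK=un; GRD=du


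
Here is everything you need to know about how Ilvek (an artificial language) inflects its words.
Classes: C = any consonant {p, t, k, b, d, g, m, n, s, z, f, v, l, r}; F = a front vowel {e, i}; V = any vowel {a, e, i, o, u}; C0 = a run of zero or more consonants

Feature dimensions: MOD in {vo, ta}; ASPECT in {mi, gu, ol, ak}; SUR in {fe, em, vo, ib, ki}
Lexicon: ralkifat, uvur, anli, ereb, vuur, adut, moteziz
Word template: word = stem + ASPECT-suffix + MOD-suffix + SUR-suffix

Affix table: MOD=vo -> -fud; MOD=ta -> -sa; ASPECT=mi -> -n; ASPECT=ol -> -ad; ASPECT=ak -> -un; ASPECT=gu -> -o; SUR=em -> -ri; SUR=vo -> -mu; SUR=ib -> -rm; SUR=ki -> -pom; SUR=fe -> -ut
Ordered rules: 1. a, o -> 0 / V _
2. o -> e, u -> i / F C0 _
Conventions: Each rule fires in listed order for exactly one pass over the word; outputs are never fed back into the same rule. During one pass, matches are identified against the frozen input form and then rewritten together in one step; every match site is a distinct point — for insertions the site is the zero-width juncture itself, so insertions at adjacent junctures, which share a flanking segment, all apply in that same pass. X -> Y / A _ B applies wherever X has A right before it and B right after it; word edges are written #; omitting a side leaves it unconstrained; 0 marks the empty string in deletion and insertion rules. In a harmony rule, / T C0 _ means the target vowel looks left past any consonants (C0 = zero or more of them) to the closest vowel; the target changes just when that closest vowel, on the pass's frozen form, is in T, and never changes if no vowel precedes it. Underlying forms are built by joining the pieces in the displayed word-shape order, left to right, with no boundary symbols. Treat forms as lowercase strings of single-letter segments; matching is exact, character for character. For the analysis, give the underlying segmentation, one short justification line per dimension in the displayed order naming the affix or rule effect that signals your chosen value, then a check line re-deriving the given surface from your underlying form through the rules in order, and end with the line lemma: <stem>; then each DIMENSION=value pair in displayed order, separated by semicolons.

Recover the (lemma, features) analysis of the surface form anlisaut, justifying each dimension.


underlying: anli-o-sa-ut
MOD=ta - signalled by the affix -sa
ASPECT=gu - signalled by the affix -o
SUR=fe - signalled by the affix -ut
check: anliosaut -> anlisaut -> anlisaut
lemma: anli; MOD=ta; ASPECT=gu; SUR=fe


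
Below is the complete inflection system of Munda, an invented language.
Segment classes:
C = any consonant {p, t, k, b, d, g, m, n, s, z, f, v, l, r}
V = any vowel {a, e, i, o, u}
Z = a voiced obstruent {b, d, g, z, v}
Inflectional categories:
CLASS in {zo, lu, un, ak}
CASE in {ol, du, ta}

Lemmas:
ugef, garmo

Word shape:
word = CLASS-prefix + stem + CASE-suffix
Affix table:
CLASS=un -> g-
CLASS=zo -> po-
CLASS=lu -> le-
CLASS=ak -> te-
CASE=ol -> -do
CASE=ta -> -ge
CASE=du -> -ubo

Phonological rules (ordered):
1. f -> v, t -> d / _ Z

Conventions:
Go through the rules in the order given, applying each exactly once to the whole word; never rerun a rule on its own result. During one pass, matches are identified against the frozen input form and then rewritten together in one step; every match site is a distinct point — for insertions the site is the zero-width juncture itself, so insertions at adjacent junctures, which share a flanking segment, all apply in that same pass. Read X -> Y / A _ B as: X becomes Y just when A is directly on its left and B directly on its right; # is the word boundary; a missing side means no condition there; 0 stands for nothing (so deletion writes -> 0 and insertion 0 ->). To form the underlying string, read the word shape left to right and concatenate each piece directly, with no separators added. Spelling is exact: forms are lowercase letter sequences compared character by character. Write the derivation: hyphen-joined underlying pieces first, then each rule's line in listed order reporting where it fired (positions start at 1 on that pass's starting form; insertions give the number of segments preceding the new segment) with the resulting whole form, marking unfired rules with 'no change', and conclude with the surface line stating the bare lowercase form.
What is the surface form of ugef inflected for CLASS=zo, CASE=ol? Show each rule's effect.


underlying: po-ugef-do
1. f -> v, t -> d / _ Z: fires at position(s) 6: pougevdo
surface: pougevdo


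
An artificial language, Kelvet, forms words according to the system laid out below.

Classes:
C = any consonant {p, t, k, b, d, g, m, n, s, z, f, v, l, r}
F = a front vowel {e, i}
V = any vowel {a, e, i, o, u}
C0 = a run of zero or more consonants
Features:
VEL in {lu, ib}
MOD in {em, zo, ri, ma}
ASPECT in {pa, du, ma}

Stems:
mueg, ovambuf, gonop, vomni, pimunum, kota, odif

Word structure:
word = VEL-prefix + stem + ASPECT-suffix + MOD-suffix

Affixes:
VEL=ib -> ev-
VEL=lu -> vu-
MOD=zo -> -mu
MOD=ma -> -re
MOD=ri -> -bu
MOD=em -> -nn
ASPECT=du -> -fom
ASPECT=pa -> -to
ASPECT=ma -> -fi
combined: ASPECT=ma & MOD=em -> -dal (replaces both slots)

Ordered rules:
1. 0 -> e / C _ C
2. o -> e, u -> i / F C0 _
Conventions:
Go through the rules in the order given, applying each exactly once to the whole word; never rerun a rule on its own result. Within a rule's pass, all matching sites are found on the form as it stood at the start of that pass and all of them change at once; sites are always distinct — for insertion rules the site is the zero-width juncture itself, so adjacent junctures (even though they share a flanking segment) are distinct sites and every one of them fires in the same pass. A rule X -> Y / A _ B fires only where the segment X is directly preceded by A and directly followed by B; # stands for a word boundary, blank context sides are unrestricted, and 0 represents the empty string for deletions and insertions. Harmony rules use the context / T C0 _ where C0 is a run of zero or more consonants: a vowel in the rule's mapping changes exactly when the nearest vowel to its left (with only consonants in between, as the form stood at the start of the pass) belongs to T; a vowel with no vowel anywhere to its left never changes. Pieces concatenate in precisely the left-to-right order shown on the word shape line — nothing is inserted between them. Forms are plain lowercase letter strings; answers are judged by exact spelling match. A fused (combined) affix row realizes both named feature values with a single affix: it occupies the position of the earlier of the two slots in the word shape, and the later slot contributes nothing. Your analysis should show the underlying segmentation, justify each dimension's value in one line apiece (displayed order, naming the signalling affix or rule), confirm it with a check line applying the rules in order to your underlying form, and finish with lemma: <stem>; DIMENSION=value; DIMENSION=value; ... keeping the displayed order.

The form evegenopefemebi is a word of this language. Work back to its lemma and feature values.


underlying: ev-gonop-fom-bu
VEL=ib - signalled by the affix ev-
MOD=ri - signalled by the affix -bu
ASPECT=du - signalled by the affix -fom
check: evgonopfombu -> evegonopefomebu -> evegenopefemebi
lemma: gonop; VEL=ib; MOD=ri; ASPECT=du


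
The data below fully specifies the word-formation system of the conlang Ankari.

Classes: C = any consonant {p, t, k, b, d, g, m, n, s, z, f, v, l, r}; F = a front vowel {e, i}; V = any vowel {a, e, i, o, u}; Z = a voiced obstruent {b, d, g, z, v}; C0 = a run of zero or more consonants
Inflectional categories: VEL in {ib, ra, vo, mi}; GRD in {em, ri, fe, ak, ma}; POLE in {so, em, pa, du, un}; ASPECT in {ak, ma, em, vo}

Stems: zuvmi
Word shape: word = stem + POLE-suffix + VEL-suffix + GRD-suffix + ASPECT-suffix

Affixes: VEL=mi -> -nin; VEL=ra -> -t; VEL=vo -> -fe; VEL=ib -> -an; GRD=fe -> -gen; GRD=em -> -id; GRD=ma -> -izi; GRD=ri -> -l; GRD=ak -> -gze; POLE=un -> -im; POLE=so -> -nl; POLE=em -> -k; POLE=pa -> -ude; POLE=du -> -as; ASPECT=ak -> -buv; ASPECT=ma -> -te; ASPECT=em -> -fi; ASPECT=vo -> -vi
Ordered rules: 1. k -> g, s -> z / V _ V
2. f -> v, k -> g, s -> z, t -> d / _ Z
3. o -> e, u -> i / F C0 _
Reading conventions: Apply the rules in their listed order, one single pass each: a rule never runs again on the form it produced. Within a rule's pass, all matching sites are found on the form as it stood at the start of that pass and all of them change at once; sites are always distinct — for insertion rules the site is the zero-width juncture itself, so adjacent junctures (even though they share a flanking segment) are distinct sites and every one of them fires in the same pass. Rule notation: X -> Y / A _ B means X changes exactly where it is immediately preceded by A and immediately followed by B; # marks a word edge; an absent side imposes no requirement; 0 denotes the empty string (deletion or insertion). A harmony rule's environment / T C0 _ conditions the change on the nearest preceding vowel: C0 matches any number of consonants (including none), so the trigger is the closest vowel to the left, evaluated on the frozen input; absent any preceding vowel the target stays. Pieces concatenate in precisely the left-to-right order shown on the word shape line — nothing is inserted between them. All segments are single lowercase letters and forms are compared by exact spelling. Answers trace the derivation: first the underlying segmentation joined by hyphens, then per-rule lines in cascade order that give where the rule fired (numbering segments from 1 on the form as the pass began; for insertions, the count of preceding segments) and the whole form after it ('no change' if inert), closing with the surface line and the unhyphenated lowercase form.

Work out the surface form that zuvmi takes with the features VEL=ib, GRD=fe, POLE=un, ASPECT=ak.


underlying: zuvmi-im-an-gen-buv
1. k -> g, s -> z / V _ V: no change
2. f -> v, k -> g, s -> z, t -> d / _ Z: no change
3. o -> e, u -> i / F C0 _: fires at position(s) 14: zuvmiimangenbiv
surface: zuvmiimangenbiv


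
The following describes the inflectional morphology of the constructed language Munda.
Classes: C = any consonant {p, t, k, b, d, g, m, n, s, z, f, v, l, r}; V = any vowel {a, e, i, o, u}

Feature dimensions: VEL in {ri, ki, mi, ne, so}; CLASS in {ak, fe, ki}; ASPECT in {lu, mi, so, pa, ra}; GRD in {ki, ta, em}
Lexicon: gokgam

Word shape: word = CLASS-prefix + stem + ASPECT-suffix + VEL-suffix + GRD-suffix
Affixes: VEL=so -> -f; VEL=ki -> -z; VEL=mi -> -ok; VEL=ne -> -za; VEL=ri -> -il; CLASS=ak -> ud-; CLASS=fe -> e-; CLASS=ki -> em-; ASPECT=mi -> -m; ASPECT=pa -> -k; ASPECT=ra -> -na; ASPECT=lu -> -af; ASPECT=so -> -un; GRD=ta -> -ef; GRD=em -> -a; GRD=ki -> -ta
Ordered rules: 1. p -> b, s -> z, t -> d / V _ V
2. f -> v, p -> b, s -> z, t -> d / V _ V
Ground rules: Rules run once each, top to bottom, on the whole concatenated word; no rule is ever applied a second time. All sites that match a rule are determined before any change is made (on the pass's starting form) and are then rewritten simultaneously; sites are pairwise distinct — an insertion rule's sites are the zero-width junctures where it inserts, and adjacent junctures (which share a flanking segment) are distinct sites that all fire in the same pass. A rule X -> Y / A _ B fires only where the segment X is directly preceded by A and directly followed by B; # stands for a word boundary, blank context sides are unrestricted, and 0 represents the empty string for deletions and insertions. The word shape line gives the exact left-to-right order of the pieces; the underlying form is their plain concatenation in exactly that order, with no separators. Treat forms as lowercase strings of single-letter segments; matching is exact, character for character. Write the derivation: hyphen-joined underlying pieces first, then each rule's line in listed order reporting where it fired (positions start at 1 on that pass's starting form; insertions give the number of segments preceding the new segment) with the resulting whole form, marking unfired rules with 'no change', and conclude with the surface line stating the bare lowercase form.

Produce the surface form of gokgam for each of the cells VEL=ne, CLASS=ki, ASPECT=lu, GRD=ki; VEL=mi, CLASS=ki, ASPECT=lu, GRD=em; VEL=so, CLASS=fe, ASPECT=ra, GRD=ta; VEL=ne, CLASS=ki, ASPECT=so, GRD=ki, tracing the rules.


cell VEL=ne, CLASS=ki, ASPECT=lu, GRD=ki:
underlying: em-gokgam-af-za-ta
1. p -> b, s -> z, t -> d / V _ V: fires at position(s) 13: emgokgamafzada
2. f -> v, p -> b, s -> z, t -> d / V _ V: no change
surface: emgokgamafzada

cell VEL=mi, CLASS=ki, ASPECT=lu, GRD=em:
underlying: em-gokgam-af-ok-a
1. p -> b, s -> z, t -> d / V _ V: no change
2. f -> v, p -> b, s -> z, t -> d / V _ V: fires at position(s) 10: emgokgamavoka
surface: emgokgamavoka

cell VEL=so, CLASS=fe, ASPECT=ra, GRD=ta:
underlying: e-gokgam-na-f-ef
1. p -> b, s -> z, t -> d / V _ V: no change
2. f -> v, p -> b, s -> z, t -> d / V _ V: fires at position(s) 10: egokgamnavef
surface: egokgamnavef

cell VEL=ne, CLASS=ki, ASPECT=so, GRD=ki:
underlying: em-gokgam-un-za-ta
1. p -> b, s -> z, t -> d / V _ V: fires at position(s) 13: emgokgamunzada
2. f -> v, p -> b, s -> z, t -> d / V _ V: no change
surface: emgokgamunzada


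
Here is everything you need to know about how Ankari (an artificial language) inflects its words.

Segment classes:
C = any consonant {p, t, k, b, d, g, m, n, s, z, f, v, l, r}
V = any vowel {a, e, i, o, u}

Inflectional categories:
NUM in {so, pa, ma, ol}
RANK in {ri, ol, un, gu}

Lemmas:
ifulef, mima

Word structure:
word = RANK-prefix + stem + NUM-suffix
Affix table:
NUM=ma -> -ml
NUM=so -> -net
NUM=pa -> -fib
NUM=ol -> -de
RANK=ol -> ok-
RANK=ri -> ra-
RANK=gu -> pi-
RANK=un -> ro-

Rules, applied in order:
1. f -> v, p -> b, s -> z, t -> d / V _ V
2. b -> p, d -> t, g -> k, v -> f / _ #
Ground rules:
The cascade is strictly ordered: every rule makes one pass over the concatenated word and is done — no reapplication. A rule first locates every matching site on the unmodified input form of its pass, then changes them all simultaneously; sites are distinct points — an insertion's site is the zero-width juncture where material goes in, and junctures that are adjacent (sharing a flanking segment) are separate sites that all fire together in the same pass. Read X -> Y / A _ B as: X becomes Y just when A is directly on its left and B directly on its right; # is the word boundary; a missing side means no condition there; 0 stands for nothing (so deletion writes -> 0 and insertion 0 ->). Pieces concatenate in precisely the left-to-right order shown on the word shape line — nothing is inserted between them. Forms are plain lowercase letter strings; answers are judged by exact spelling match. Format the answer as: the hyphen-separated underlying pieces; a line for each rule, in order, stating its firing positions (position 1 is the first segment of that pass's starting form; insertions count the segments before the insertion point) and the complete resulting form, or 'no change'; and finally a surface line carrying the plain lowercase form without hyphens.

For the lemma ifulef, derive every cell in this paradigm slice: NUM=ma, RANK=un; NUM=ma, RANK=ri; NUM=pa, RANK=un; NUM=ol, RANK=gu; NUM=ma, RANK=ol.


cell NUM=ma, RANK=un:
underlying: ro-ifulef-ml
1. f -> v, p -> b, s -> z, t -> d / V _ V: fires at position(s) 4: roivulefml
2. b -> p, d -> t, g -> k, v -> f / _ #: no change
surface: roivulefml

cell NUM=ma, RANK=ri:
underlying: ra-ifulef-ml
1. f -> v, p -> b, s -> z, t -> d / V _ V: fires at position(s) 4: raivulefml
2. b -> p, d -> t, g -> k, v -> f / _ #: no change
surface: raivulefml

cell NUM=pa, RANK=un:
underlying: ro-ifulef-fib
1. f -> v, p -> b, s -> z, t -> d / V _ V: fires at position(s) 4: roivuleffib
2. b -> p, d -> t, g -> k, v -> f / _ #: fires at position(s) 11: roivuleffip
surface: roivuleffip

cell NUM=ol, RANK=gu:
underlying: pi-ifulef-de
1. f -> v, p -> b, s -> z, t -> d / V _ V: fires at position(s) 4: piivulefde
2. b -> p, d -> t, g -> k, v -> f / _ #: no change
surface: piivulefde

cell NUM=ma, RANK=ol:
underlying: ok-ifulef-ml
1. f -> v, p -> b, s -> z, t -> d / V _ V: fires at position(s) 4: okivulefml
2. b -> p, d -> t, g -> k, v -> f / _ #: no change
surface: okivulefml


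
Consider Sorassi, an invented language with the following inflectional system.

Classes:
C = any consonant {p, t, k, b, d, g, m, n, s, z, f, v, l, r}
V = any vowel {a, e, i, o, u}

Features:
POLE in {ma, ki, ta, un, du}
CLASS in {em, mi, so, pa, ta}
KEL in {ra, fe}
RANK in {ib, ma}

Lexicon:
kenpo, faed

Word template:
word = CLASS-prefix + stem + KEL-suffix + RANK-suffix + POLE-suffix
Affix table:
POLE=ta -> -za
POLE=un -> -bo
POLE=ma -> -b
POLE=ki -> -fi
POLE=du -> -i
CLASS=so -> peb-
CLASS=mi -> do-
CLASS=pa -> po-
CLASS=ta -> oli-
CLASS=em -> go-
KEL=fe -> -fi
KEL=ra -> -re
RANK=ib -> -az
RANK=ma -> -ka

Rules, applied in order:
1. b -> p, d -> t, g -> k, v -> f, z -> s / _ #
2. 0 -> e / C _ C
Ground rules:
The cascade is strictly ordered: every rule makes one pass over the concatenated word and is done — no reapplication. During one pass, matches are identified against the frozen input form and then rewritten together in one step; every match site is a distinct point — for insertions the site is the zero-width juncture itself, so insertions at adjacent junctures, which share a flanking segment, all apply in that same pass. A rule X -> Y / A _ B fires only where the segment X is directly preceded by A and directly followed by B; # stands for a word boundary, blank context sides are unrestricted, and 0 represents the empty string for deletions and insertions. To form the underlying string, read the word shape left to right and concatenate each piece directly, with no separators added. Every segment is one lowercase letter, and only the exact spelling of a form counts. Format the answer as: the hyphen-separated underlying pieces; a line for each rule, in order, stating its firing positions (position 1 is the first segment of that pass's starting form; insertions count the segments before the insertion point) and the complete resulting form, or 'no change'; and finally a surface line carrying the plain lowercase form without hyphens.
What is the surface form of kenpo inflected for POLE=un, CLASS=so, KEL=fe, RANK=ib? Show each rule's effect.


underlying: peb-kenpo-fi-az-bo
1. b -> p, d -> t, g -> k, v -> f, z -> s / _ #: no change
2. 0 -> e / C _ C: inserts after position(s) 3, 6, 12: pebekenepofiazebo
surface: pebekenepofiazebo


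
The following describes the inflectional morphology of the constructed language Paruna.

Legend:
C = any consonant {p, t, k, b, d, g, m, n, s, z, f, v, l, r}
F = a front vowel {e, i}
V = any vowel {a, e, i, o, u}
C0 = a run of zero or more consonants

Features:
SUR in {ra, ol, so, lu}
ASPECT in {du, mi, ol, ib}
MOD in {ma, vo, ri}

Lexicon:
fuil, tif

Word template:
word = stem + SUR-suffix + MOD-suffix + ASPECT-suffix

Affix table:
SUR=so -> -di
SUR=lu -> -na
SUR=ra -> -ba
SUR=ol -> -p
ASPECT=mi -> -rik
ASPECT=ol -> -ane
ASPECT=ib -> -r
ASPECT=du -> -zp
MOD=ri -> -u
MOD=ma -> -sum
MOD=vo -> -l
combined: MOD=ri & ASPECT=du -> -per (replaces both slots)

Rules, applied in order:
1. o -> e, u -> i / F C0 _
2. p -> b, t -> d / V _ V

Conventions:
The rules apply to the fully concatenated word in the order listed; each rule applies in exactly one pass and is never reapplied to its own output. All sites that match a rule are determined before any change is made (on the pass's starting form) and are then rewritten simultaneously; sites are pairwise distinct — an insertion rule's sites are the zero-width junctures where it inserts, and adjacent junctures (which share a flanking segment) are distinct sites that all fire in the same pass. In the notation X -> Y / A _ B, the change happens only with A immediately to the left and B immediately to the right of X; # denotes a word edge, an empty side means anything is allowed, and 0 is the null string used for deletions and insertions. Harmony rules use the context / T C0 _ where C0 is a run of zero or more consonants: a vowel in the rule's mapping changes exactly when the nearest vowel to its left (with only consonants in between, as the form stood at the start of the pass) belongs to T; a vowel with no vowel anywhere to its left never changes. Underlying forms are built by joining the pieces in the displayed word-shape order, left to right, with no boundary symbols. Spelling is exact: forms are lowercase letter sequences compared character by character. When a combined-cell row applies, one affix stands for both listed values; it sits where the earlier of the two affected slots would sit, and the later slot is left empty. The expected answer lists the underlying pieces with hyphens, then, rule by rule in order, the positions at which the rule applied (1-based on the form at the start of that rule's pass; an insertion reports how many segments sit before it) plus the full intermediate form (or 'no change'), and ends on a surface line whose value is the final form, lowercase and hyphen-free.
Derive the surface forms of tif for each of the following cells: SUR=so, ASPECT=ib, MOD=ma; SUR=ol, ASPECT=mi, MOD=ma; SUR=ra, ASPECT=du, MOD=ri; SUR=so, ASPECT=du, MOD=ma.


cell SUR=so, ASPECT=ib, MOD=ma:
underlying: tif-di-sum-r
1. o -> e, u -> i / F C0 _: fires at position(s) 7: tifdisimr
2. p -> b, t -> d / V _ V: no change
surface: tifdisimr

cell SUR=ol, ASPECT=mi, MOD=ma:
underlying: tif-p-sum-rik
1. o -> e, u -> i / F C0 _: fires at position(s) 6: tifpsimrik
2. p -> b, t -> d / V _ V: no change
surface: tifpsimrik

cell SUR=ra, ASPECT=du, MOD=ri:
underlying: tif-ba-per
1. o -> e, u -> i / F C0 _: no change
2. p -> b, t -> d / V _ V: fires at position(s) 6: tifbaber
surface: tifbaber

cell SUR=so, ASPECT=du, MOD=ma:
underlying: tif-di-sum-zp
1. o -> e, u -> i / F C0 _: fires at position(s) 7: tifdisimzp
2. p -> b, t -> d / V _ V: no change
surface: tifdisimzp


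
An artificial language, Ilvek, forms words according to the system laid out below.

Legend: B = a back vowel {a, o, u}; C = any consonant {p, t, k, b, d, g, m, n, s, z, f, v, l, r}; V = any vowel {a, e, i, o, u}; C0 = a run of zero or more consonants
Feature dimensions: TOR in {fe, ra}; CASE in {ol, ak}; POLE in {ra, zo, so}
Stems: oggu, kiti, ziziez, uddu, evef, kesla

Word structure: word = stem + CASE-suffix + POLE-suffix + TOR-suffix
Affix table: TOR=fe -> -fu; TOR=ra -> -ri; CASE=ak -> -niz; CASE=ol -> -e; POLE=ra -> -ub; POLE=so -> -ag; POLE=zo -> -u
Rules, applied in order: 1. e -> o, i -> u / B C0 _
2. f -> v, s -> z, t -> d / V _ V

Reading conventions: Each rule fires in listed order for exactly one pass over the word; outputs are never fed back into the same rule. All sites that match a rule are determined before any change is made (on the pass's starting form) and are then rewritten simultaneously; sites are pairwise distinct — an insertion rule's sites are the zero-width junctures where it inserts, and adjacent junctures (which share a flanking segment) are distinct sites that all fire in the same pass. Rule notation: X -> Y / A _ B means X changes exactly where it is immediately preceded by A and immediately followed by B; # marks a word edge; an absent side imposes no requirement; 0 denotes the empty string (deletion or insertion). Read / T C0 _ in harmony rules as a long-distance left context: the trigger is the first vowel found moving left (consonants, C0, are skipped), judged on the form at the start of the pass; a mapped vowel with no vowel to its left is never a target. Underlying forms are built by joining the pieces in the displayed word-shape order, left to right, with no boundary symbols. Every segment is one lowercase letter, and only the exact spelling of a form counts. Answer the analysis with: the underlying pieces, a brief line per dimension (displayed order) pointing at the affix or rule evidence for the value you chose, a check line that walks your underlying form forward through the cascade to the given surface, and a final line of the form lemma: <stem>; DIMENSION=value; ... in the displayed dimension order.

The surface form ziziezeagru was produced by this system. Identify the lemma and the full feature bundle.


underlying: ziziez-e-ag-ri
TOR=ra - signalled by the affix -ri
CASE=ol - signalled by the affix -e
POLE=so - signalled by the affix -ag
check: ziziezeagri -> ziziezeagru -> ziziezeagru
lemma: ziziez; TOR=ra; CASE=ol; POLE=so


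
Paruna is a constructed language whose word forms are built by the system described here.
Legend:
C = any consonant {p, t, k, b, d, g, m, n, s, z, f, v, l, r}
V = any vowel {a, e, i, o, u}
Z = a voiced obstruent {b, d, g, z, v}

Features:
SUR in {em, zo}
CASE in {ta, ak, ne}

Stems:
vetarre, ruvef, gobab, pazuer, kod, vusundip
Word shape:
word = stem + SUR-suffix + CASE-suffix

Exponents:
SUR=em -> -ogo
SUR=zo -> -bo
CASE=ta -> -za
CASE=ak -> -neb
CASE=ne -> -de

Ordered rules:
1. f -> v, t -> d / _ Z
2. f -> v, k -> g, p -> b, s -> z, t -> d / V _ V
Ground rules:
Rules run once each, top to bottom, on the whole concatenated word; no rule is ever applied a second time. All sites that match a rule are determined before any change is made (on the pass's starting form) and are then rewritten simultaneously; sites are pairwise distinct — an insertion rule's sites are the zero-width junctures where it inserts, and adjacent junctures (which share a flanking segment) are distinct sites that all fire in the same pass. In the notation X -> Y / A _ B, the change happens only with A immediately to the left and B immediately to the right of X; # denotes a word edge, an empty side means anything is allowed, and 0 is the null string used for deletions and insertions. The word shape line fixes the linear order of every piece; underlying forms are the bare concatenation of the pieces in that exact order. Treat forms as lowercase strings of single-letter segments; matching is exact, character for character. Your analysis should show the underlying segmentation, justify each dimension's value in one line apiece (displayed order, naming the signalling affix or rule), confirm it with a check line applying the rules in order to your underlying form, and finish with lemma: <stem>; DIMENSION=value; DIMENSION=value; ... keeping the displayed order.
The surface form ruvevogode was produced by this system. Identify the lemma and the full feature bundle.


underlying: ruvef-ogo-de
SUR=em - signalled by the affix -ogo
CASE=ne - signalled by the affix -de
check: ruvefogode -> ruvefogode -> ruvevogode
lemma: ruvef; SUR=em; CASE=ne


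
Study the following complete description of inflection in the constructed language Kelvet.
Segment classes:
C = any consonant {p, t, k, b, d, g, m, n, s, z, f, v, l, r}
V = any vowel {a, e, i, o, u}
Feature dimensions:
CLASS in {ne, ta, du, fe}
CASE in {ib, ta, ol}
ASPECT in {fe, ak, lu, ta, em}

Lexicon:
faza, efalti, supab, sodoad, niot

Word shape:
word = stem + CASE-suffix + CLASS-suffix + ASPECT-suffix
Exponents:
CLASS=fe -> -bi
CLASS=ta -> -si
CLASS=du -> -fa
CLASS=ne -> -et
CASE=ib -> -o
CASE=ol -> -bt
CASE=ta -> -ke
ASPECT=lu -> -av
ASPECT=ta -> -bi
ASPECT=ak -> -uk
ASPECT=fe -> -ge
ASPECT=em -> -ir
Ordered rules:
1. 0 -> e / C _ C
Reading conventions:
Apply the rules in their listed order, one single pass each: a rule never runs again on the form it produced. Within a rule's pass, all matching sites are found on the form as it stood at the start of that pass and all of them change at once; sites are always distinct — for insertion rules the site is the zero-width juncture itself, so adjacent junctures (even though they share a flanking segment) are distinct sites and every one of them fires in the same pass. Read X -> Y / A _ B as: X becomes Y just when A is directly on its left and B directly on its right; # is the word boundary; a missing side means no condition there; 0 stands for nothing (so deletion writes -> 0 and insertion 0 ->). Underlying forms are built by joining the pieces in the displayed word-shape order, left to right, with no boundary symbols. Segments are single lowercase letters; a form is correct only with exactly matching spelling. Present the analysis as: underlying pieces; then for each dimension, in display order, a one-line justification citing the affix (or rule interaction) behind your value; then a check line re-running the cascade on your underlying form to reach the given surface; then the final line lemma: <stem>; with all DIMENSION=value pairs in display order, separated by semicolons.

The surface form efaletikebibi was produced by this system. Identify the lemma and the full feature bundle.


underlying: efalti-ke-bi-bi
CLASS=fe - signalled by the affix -bi
CASE=ta - signalled by the affix -ke
ASPECT=ta - signalled by the affix -bi
check: efaltikebibi -> efaletikebibi
lemma: efalti; CLASS=fe; CASE=ta; ASPECT=ta


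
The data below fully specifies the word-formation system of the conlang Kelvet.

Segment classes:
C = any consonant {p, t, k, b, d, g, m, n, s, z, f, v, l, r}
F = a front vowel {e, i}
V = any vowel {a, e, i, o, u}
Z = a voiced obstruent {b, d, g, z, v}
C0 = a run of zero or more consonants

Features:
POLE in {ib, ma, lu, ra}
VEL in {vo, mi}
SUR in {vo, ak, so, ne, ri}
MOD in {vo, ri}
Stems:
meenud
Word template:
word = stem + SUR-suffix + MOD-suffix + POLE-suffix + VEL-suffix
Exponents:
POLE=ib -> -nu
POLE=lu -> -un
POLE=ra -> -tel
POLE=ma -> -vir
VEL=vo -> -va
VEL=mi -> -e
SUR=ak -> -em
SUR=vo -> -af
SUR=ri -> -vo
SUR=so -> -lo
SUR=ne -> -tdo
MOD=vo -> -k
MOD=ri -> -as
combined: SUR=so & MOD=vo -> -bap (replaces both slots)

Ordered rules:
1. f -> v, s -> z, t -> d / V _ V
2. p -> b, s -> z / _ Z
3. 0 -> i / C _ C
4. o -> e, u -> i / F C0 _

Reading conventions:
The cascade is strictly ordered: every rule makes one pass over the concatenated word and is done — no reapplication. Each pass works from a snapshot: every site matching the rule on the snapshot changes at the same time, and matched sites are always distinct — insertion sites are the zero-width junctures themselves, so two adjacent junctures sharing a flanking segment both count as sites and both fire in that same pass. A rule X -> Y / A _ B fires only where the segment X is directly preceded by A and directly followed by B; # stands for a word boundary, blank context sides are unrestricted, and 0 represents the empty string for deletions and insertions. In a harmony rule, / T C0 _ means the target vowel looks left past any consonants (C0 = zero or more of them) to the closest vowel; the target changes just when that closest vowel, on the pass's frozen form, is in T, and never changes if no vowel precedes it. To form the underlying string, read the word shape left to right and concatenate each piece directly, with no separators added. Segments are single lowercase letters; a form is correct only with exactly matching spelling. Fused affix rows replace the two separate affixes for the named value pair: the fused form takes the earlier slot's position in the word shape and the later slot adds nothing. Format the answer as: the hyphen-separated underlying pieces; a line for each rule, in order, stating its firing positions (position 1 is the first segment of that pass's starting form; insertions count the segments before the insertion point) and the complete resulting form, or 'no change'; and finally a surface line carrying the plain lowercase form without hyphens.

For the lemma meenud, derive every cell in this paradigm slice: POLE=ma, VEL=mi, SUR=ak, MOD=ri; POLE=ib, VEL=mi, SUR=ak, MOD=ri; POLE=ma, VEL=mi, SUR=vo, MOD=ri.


cell POLE=ma, VEL=mi, SUR=ak, MOD=ri:
underlying: meenud-em-as-vir-e
1. f -> v, s -> z, t -> d / V _ V: no change
2. p -> b, s -> z / _ Z: fires at position(s) 10: meenudemazvire
3. 0 -> i / C _ C: inserts after position(s) 10: meenudemazivire
4. o -> e, u -> i / F C0 _: fires at position(s) 5: meenidemazivire
surface: meenidemazivire

cell POLE=ib, VEL=mi, SUR=ak, MOD=ri:
underlying: meenud-em-as-nu-e
1. f -> v, s -> z, t -> d / V _ V: no change
2. p -> b, s -> z / _ Z: no change
3. 0 -> i / C _ C: inserts after position(s) 10: meenudemasinue
4. o -> e, u -> i / F C0 _: fires at position(s) 5, 13: meenidemasinie
surface: meenidemasinie

cell POLE=ma, VEL=mi, SUR=vo, MOD=ri:
underlying: meenud-af-as-vir-e
1. f -> v, s -> z, t -> d / V _ V: fires at position(s) 8: meenudavasvire
2. p -> b, s -> z / _ Z: fires at position(s) 10: meenudavazvire
3. 0 -> i / C _ C: inserts after position(s) 10: meenudavazivire
4. o -> e, u -> i / F C0 _: fires at position(s) 5: meenidavazivire
surface: meenidavazivire
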